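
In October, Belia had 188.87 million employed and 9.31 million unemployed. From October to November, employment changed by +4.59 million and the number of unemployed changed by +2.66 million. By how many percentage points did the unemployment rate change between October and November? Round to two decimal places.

The unemployment rate changed by +1.13 percentage points.

October: labor force = 188.87 + 9.31 = 198.18; u = 9.31/198.18 = 4.70%.
November: labor force = 193.46 + 11.97 = 205.43; u = 11.97/205.43 = 5.83%.
Change = 5.83% − 4.70% = +1.13 pp.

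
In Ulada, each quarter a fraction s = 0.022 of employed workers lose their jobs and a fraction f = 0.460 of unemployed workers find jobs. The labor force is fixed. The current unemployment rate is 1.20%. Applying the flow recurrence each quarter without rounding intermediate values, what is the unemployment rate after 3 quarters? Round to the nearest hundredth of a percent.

With a fixed labor force, u_{t+1} = u_t + s·(1−u_t) − f·u_t = u_t·(1−s−f) + s.
Here 1−s−f = 0.518 and s = 0.022.
u_1 = 0.012000 × 0.518 + 0.022 = 0.028216.
u_2 = 0.028216 × 0.518 + 0.022 = 0.036616.
u_3 = 0.036616 × 0.518 + 0.022 = 0.040967.

Unemployment rate after three quarters ≈ 4.10%.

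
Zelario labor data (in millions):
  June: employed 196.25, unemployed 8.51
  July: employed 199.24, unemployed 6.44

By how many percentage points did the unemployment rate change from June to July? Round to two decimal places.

The unemployment rate changed by −1.03 percentage points.

June: labor force = 196.25 + 8.51 = 204.76; u = 8.51/204.76 = 4.16%.
July: labor force = 199.24 + 6.44 = 205.68; u = 6.44/205.68 = 3.13%.
Change = 3.13% − 4.16% = −1.03 pp.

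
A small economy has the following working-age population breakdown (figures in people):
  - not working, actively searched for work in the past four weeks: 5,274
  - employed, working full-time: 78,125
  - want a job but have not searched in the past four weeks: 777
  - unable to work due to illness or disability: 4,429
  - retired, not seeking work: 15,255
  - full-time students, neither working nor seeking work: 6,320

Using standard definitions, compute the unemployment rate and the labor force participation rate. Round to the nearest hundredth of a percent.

Unemployment rate ≈ 6.32%; labor force participation rate ≈ 75.69%.

Employed = 78,125.
Unemployed = 5,274.
Labor force = 78,125 + 5,274 = 83,399.
Not in labor force = 777 + 4,429 + 15,255 + 6,320 = 26,781 (those not working and not actively searching are outside the labor force — including those who want a job but have given up searching).
Civilian working-age population = 83,399 + 26,781 = 110,180.
Unemployment rate = 5,274 / 83,399 = 6.32%.
Labor force participation rate = 83,399 / 110,180 = 75.69%.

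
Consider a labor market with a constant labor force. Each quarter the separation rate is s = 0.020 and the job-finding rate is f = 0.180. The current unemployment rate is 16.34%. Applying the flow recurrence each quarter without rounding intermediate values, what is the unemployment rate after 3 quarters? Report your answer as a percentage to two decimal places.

Unemployment rate after three quarters ≈ 13.25%.

With a fixed labor force, u_{t+1} = u_t + s·(1−u_t) − f·u_t = u_t·(1−s−f) + s.
Here 1−s−f = 0.800 and s = 0.020.
u_1 = 0.163400 × 0.800 + 0.020 = 0.150720.
u_2 = 0.150720 × 0.800 + 0.020 = 0.140576.
u_3 = 0.140576 × 0.800 + 0.020 = 0.132461.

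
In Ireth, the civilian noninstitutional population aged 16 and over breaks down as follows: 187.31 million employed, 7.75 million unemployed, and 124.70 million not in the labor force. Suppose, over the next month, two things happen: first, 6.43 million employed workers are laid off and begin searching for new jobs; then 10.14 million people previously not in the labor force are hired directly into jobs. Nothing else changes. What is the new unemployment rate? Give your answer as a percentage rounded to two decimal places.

New unemployment rate ≈ 6.91%.

Initially, labor force = 187.31 + 7.75 = 195.06 million, so u = 7.75/195.06 = 3.97%.
After the first change, employed falls and unemployed rises by 6.43; labor force unchanged → E = 180.88, U = 14.18, labor force = 195.06 million.
After the second change, employed and labor force both rise by 10.14; unemployed unchanged → E = 191.02, U = 14.18, labor force = 205.20 million.
New unemployment rate = 14.18 / 205.20 = 6.91%.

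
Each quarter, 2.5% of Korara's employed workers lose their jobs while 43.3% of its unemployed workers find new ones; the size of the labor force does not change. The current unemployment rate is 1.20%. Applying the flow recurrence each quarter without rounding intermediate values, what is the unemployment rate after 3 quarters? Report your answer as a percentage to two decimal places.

With a fixed labor force, u_{t+1} = u_t + s·(1−u_t) − f·u_t = u_t·(1−s−f) + s.
Here 1−s−f = 0.542 and s = 0.025.
u_1 = 0.012000 × 0.542 + 0.025 = 0.031504.
u_2 = 0.031504 × 0.542 + 0.025 = 0.042075.
u_3 = 0.042075 × 0.542 + 0.025 = 0.047805.

Unemployment rate after three quarters ≈ 4.78%.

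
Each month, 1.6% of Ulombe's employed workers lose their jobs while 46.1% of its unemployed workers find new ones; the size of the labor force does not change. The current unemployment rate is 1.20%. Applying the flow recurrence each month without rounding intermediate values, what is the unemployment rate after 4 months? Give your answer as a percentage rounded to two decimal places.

With a fixed labor force, u_{t+1} = u_t + s·(1−u_t) − f·u_t = u_t·(1−s−f) + s.
Here 1−s−f = 0.523 and s = 0.016.
u_1 = 0.012000 × 0.523 + 0.016 = 0.022276.
u_2 = 0.022276 × 0.523 + 0.016 = 0.027650.
u_3 = 0.027650 × 0.523 + 0.016 = 0.030461.
u_4 = 0.030461 × 0.523 + 0.016 = 0.031931.

Unemployment rate after four months ≈ 3.19%.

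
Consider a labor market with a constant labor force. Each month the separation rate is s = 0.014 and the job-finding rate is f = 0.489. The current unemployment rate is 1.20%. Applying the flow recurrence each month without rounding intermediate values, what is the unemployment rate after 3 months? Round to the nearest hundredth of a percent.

Unemployment rate after three months ≈ 2.59%.

With a fixed labor force, u_{t+1} = u_t + s·(1−u_t) − f·u_t = u_t·(1−s−f) + s.
Here 1−s−f = 0.497 and s = 0.014.
u_1 = 0.012000 × 0.497 + 0.014 = 0.019964.
u_2 = 0.019964 × 0.497 + 0.014 = 0.023922.
u_3 = 0.023922 × 0.497 + 0.014 = 0.025889.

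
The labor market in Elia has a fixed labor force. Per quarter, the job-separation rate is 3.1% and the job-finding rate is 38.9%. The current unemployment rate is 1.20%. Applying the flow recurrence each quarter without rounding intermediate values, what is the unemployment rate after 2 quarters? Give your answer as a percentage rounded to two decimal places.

With a fixed labor force, u_{t+1} = u_t + s·(1−u_t) − f·u_t = u_t·(1−s−f) + s.
Here 1−s−f = 0.580 and s = 0.031.
u_1 = 0.012000 × 0.580 + 0.031 = 0.037960.
u_2 = 0.037960 × 0.580 + 0.031 = 0.053017.

Unemployment rate after two quarters ≈ 5.30%.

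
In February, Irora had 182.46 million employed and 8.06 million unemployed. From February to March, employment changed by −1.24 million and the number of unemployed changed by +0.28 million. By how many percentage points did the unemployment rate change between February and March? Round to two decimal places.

The unemployment rate changed by +0.17 percentage points.

February: labor force = 182.46 + 8.06 = 190.52; u = 8.06/190.52 = 4.23%.
March: labor force = 181.22 + 8.34 = 189.56; u = 8.34/189.56 = 4.40%.
Change = 4.40% − 4.23% = +0.17 pp.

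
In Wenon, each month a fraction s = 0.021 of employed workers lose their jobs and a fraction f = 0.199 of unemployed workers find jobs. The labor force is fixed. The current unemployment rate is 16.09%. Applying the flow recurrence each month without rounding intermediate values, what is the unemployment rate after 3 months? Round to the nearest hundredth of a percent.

Unemployment rate after three months ≈ 12.65%.

With a fixed labor force, u_{t+1} = u_t + s·(1−u_t) − f·u_t = u_t·(1−s−f) + s.
Here 1−s−f = 0.780 and s = 0.021.
u_1 = 0.160900 × 0.780 + 0.021 = 0.146502.
u_2 = 0.146502 × 0.780 + 0.021 = 0.135272.
u_3 = 0.135272 × 0.780 + 0.021 = 0.126512.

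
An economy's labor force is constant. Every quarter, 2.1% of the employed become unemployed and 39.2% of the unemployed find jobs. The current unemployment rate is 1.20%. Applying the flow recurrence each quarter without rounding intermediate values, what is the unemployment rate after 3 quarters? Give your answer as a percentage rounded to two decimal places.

Unemployment rate after three quarters ≈ 4.30%.

With a fixed labor force, u_{t+1} = u_t + s·(1−u_t) − f·u_t = u_t·(1−s−f) + s.
Here 1−s−f = 0.587 and s = 0.021.
u_1 = 0.012000 × 0.587 + 0.021 = 0.028044.
u_2 = 0.028044 × 0.587 + 0.021 = 0.037462.
u_3 = 0.037462 × 0.587 + 0.021 = 0.042990.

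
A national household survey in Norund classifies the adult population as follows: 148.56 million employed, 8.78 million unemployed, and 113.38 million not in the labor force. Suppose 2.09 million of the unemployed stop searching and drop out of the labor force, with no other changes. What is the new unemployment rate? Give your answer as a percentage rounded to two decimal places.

Initially, labor force = 148.56 + 8.78 = 157.34 million, so u = 8.78/157.34 = 5.58%.
After the change, unemployed and labor force both fall by 2.09 → E = 148.56, U = 6.69, labor force = 155.25 million.
New unemployment rate = 6.69 / 155.25 = 4.31%.

New unemployment rate ≈ 4.31%.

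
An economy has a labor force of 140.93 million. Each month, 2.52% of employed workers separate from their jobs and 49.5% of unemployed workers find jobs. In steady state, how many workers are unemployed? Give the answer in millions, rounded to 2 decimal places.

Steady-state unemployment rate u* = s/(s+f) = 2.52/(2.52+49.5) = 0.048443.
Unemployed = u* × labor force = 0.048443 × 140.93 ≈ 6.83 million.

About 6.83 million are unemployed in steady state.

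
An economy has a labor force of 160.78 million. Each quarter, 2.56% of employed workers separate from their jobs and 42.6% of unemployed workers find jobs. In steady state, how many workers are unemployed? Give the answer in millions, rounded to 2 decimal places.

Steady-state unemployment rate u* = s/(s+f) = 2.56/(2.56+42.6) = 0.056687.
Unemployed = u* × labor force = 0.056687 × 160.78 ≈ 9.11 million.

About 9.11 million are unemployed in steady state.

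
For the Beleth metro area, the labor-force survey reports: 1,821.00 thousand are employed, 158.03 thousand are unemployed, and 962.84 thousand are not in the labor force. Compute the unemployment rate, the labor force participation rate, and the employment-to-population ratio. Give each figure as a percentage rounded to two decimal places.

Unemployment rate ≈ 7.99%; labor force participation rate ≈ 67.27%; employment-population ratio ≈ 61.90%.

Labor force = employed + unemployed = 1,821.00 + 158.03 = 1,979.03 thousand.
Working-age population = 1,979.03 + 962.84 = 2,941.87 thousand.
Unemployment rate = 158.03 / 1,979.03 = 7.99%.
Labor force participation rate = 1,979.03 / 2,941.87 = 67.27%.
Employment-population ratio = 1,821.00 / 2,941.87 = 61.90%.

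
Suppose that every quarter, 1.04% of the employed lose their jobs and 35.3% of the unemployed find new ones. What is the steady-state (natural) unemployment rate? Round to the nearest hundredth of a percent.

At steady state the flows balance: s·E = f·U, so U/(E+U) = s/(s+f).
u* = 1.04 / (1.04 + 35.3) = 1.04 / 36.34 = 2.86%.

Steady-state unemployment rate ≈ 2.86%.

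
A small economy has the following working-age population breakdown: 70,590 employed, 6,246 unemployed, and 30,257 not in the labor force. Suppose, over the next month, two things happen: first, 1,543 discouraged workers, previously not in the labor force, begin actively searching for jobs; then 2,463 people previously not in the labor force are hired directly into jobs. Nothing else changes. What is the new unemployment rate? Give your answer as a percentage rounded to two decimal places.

Initially, labor force = 70,590 + 6,246 = 76,836, so u = 6,246/76,836 = 8.13%.
After the first change, unemployed and labor force both rise by 1,543 → E = 70,590, U = 7,789, labor force = 78,379.
After the second change, employed and labor force both rise by 2,463; unemployed unchanged → E = 73,053, U = 7,789, labor force = 80,842.
New unemployment rate = 7,789 / 80,842 = 9.63%.

New unemployment rate ≈ 9.63%.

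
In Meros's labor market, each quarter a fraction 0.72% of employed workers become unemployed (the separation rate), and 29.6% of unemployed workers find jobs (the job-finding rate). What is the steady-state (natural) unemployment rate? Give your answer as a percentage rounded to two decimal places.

At steady state the flows balance: s·E = f·U, so U/(E+U) = s/(s+f).
u* = 0.72 / (0.72 + 29.6) = 0.72 / 30.32 = 2.37%.

Steady-state unemployment rate ≈ 2.37%.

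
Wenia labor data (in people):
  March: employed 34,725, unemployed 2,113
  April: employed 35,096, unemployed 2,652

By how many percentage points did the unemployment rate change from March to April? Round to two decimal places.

The unemployment rate changed by +1.29 percentage points.

March: labor force = 34,725 + 2,113 = 36,838; u = 2,113/36,838 = 5.74%.
April: labor force = 35,096 + 2,652 = 37,748; u = 2,652/37,748 = 7.03%.
Change = 7.03% − 5.74% = +1.29 pp.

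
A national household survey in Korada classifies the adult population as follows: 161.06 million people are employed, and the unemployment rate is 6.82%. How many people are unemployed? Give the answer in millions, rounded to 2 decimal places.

About 11.79 million are unemployed.

Let U be the number unemployed. The labor force is E + U, and U/(E+U) = 0.0682.
So U = 0.0682 × 161.06 / (1 − 0.0682) = 10.9843 / 0.9318 ≈ 11.79 million.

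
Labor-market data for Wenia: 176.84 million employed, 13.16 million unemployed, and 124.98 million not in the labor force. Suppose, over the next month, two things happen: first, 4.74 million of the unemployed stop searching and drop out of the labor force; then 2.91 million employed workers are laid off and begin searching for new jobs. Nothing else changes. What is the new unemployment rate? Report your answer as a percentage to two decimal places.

Initially, labor force = 176.84 + 13.16 = 190.00 million, so u = 13.16/190.00 = 6.93%.
After the first change, unemployed and labor force both fall by 4.74 → E = 176.84, U = 8.42, labor force = 185.26 million.
After the second change, employed falls and unemployed rises by 2.91; labor force unchanged → E = 173.93, U = 11.33, labor force = 185.26 million.
New unemployment rate = 11.33 / 185.26 = 6.12%.

New unemployment rate ≈ 6.12%.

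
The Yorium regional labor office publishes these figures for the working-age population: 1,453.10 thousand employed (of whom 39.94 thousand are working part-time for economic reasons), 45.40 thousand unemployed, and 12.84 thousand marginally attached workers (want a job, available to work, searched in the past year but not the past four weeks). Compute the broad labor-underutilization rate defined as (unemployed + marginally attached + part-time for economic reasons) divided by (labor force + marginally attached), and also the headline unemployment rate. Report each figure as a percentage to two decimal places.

Broad underutilization rate ≈ 6.50%; headline unemployment rate ≈ 3.03%.

Labor force = 1,453.10 + 45.40 = 1,498.50 thousand.
Numerator = 45.40 + 12.84 + 39.94 = 98.18 thousand.
Denominator = 1,498.50 + 12.84 = 1,511.34 thousand.
Broad rate = 98.18 / 1,511.34 = 6.50%.
Headline unemployment rate = 45.40 / 1,498.50 = 3.03%.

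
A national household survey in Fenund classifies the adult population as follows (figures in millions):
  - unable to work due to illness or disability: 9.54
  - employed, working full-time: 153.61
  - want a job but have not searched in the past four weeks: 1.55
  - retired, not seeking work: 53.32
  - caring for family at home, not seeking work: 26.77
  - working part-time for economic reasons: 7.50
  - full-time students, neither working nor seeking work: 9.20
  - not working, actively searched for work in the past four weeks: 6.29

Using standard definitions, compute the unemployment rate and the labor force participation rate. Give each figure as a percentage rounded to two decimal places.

Employed = 153.61 + 7.50 = 161.11 million (anyone who worked, including part-time for economic reasons, counts as employed).
Unemployed = 6.29 million.
Labor force = 161.11 + 6.29 = 167.40 million.
Not in labor force = 9.54 + 1.55 + 53.32 + 26.77 + 9.20 = 100.38 million (those not working and not actively searching are outside the labor force — including those who want a job but have given up searching).
Civilian working-age population = 167.40 + 100.38 = 267.78 million.
Unemployment rate = 6.29 / 167.40 = 3.76%.
Labor force participation rate = 167.40 / 267.78 = 62.51%.

Unemployment rate ≈ 3.76%; labor force participation rate ≈ 62.51%.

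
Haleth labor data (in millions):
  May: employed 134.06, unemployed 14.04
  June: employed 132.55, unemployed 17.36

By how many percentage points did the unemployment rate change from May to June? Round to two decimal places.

May: labor force = 134.06 + 14.04 = 148.10; u = 14.04/148.10 = 9.48%.
June: labor force = 132.55 + 17.36 = 149.91; u = 17.36/149.91 = 11.58%.
Change = 11.58% − 9.48% = +2.10 pp.

The unemployment rate changed by +2.10 percentage points.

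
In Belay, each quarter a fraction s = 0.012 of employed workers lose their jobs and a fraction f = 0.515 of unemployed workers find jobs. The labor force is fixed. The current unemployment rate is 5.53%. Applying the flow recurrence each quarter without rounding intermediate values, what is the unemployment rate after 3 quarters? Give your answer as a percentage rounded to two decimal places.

With a fixed labor force, u_{t+1} = u_t + s·(1−u_t) − f·u_t = u_t·(1−s−f) + s.
Here 1−s−f = 0.473 and s = 0.012.
u_1 = 0.055300 × 0.473 + 0.012 = 0.038157.
u_2 = 0.038157 × 0.473 + 0.012 = 0.030048.
u_3 = 0.030048 × 0.473 + 0.012 = 0.026213.

Unemployment rate after three quarters ≈ 2.62%.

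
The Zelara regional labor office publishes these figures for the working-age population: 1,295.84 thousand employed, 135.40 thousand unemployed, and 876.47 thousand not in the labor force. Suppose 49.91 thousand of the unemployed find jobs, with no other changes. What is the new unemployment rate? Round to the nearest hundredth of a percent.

New unemployment rate ≈ 5.97%.

Initially, labor force = 1,295.84 + 135.40 = 1,431.24 thousand, so u = 135.40/1,431.24 = 9.46%.
After the change, unemployed falls and employed rises by 49.91; labor force unchanged → E = 1,345.75, U = 85.49, labor force = 1,431.24 thousand.
New unemployment rate = 85.49 / 1,431.24 = 5.97%.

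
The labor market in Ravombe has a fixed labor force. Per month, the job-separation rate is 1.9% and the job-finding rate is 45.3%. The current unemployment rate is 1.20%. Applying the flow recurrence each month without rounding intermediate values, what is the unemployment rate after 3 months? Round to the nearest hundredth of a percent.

Unemployment rate after three months ≈ 3.61%.

With a fixed labor force, u_{t+1} = u_t + s·(1−u_t) − f·u_t = u_t·(1−s−f) + s.
Here 1−s−f = 0.528 and s = 0.019.
u_1 = 0.012000 × 0.528 + 0.019 = 0.025336.
u_2 = 0.025336 × 0.528 + 0.019 = 0.032377.
u_3 = 0.032377 × 0.528 + 0.019 = 0.036095.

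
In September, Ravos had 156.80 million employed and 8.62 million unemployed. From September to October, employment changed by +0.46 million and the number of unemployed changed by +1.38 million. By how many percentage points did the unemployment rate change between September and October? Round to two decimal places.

The unemployment rate changed by +0.77 percentage points.

September: labor force = 156.80 + 8.62 = 165.42; u = 8.62/165.42 = 5.21%.
October: labor force = 157.26 + 10.00 = 167.26; u = 10.00/167.26 = 5.98%.
Change = 5.98% − 5.21% = +0.77 pp.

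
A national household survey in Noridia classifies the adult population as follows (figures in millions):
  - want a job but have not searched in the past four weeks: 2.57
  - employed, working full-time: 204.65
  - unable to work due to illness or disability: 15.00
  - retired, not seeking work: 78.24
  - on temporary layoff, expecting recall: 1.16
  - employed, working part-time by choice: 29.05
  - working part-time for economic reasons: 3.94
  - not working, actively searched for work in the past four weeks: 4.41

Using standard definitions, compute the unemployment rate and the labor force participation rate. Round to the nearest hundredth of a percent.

Unemployment rate ≈ 2.29%; labor force participation rate ≈ 71.74%.

Employed = 204.65 + 29.05 + 3.94 = 237.64 million (anyone who worked, including part-time for economic reasons, counts as employed).
Unemployed = 1.16 + 4.41 = 5.57 million (jobless and actively searching, or on temporary layoff).
Labor force = 237.64 + 5.57 = 243.21 million.
Not in labor force = 2.57 + 15.00 + 78.24 = 95.81 million (those not working and not actively searching are outside the labor force — including those who want a job but have given up searching).
Civilian working-age population = 243.21 + 95.81 = 339.02 million.
Unemployment rate = 5.57 / 243.21 = 2.29%.
Labor force participation rate = 243.21 / 339.02 = 71.74%.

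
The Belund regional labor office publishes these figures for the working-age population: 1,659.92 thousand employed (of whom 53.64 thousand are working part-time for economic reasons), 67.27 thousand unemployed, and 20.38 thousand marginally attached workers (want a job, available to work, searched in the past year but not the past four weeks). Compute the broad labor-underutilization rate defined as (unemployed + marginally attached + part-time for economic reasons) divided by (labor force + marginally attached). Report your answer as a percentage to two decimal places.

Labor force = 1,659.92 + 67.27 = 1,727.19 thousand.
Numerator = 67.27 + 20.38 + 53.64 = 141.29 thousand.
Denominator = 1,727.19 + 20.38 = 1,747.57 thousand.
Broad rate = 141.29 / 1,747.57 = 8.08%.

Broad underutilization rate ≈ 8.08%.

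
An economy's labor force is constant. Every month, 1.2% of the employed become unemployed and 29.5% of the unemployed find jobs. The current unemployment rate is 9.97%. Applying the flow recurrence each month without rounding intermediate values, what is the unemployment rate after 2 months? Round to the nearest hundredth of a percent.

With a fixed labor force, u_{t+1} = u_t + s·(1−u_t) − f·u_t = u_t·(1−s−f) + s.
Here 1−s−f = 0.693 and s = 0.012.
u_1 = 0.099700 × 0.693 + 0.012 = 0.081092.
u_2 = 0.081092 × 0.693 + 0.012 = 0.068197.

Unemployment rate after two months ≈ 6.82%.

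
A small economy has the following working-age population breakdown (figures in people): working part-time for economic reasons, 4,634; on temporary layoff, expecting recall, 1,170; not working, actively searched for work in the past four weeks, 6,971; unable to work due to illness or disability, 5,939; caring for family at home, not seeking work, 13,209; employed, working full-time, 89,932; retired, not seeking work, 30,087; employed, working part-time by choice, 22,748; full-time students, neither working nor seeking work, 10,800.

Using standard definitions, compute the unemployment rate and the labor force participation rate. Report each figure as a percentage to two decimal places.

Unemployment rate ≈ 6.49%; labor force participation rate ≈ 67.63%.

Employed = 4,634 + 89,932 + 22,748 = 117,314 (anyone who worked, including part-time for economic reasons, counts as employed).
Unemployed = 1,170 + 6,971 = 8,141 (jobless and actively searching, or on temporary layoff).
Labor force = 117,314 + 8,141 = 125,455.
Not in labor force = 5,939 + 13,209 + 30,087 + 10,800 = 60,035 (those not working and not actively searching are outside the labor force).
Civilian working-age population = 125,455 + 60,035 = 185,490.
Unemployment rate = 8,141 / 125,455 = 6.49%.
Labor force participation rate = 125,455 / 185,490 = 67.63%.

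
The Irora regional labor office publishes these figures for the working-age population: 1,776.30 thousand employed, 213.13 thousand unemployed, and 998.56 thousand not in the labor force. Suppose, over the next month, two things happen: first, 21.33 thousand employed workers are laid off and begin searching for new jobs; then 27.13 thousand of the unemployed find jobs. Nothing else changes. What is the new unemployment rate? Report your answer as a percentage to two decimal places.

New unemployment rate ≈ 10.42%.

Initially, labor force = 1,776.30 + 213.13 = 1,989.43 thousand, so u = 213.13/1,989.43 = 10.71%.
After the first change, employed falls and unemployed rises by 21.33; labor force unchanged → E = 1,754.97, U = 234.46, labor force = 1,989.43 thousand.
After the second change, unemployed falls and employed rises by 27.13; labor force unchanged → E = 1,782.10, U = 207.33, labor force = 1,989.43 thousand.
New unemployment rate = 207.33 / 1,989.43 = 10.42%.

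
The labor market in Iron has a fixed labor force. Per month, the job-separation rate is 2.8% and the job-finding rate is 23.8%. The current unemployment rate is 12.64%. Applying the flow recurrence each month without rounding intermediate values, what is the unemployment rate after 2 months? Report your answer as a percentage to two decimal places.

With a fixed labor force, u_{t+1} = u_t + s·(1−u_t) − f·u_t = u_t·(1−s−f) + s.
Here 1−s−f = 0.734 and s = 0.028.
u_1 = 0.126400 × 0.734 + 0.028 = 0.120778.
u_2 = 0.120778 × 0.734 + 0.028 = 0.116651.

Unemployment rate after two months ≈ 11.67%.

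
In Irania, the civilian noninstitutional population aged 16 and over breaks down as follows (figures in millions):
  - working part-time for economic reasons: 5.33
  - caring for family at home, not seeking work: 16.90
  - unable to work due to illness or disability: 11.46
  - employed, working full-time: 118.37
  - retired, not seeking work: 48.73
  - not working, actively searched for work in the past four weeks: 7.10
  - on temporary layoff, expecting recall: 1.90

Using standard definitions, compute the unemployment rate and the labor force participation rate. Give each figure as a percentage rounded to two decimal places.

Unemployment rate ≈ 6.78%; labor force participation rate ≈ 63.25%.

Employed = 5.33 + 118.37 = 123.70 million (anyone who worked, including part-time for economic reasons, counts as employed).
Unemployed = 7.10 + 1.90 = 9.00 million (jobless and actively searching, or on temporary layoff).
Labor force = 123.70 + 9.00 = 132.70 million.
Not in labor force = 16.90 + 11.46 + 48.73 = 77.09 million (those not working and not actively searching are outside the labor force).
Civilian working-age population = 132.70 + 77.09 = 209.79 million.
Unemployment rate = 9.00 / 132.70 = 6.78%.
Labor force participation rate = 132.70 / 209.79 = 63.25%.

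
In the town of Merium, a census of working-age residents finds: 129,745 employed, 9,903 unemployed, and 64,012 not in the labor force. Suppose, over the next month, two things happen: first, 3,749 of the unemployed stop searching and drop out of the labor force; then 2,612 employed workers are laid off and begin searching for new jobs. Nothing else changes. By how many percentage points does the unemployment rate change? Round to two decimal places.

Initially, labor force = 129,745 + 9,903 = 139,648, so u = 9,903/139,648 = 7.09%.
After the first change, unemployed and labor force both fall by 3,749 → E = 129,745, U = 6,154, labor force = 135,899.
After the second change, employed falls and unemployed rises by 2,612; labor force unchanged → E = 127,133, U = 8,766, labor force = 135,899.
New unemployment rate = 8,766 / 135,899 = 6.45%.
Change = 6.45% − 7.09% = −0.64 percentage points.

The unemployment rate changes by −0.64 percentage points.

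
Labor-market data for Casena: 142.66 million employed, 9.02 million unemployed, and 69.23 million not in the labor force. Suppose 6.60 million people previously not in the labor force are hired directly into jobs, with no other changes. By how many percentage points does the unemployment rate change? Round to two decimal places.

Initially, labor force = 142.66 + 9.02 = 151.68 million, so u = 9.02/151.68 = 5.95%.
After the change, employed and labor force both rise by 6.60; unemployed unchanged → E = 149.26, U = 9.02, labor force = 158.28 million.
New unemployment rate = 9.02 / 158.28 = 5.70%.
Change = 5.70% − 5.95% = −0.25 percentage points.

The unemployment rate changes by −0.25 percentage points.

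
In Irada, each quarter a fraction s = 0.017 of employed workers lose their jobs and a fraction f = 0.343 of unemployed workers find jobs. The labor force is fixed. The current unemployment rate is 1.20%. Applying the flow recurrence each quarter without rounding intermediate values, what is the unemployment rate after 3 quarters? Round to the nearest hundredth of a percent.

Unemployment rate after three quarters ≈ 3.80%.

With a fixed labor force, u_{t+1} = u_t + s·(1−u_t) − f·u_t = u_t·(1−s−f) + s.
Here 1−s−f = 0.640 and s = 0.017.
u_1 = 0.012000 × 0.640 + 0.017 = 0.024680.
u_2 = 0.024680 × 0.640 + 0.017 = 0.032795.
u_3 = 0.032795 × 0.640 + 0.017 = 0.037989.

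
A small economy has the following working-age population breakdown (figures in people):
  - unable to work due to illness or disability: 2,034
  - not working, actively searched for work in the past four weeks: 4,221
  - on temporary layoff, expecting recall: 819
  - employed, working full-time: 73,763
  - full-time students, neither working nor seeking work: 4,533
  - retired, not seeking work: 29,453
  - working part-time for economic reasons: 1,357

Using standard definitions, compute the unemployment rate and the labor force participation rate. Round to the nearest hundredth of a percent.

Employed = 73,763 + 1,357 = 75,120 (anyone who worked, including part-time for economic reasons, counts as employed).
Unemployed = 4,221 + 819 = 5,040 (jobless and actively searching, or on temporary layoff).
Labor force = 75,120 + 5,040 = 80,160.
Not in labor force = 2,034 + 4,533 + 29,453 = 36,020 (those not working and not actively searching are outside the labor force).
Civilian working-age population = 80,160 + 36,020 = 116,180.
Unemployment rate = 5,040 / 80,160 = 6.29%.
Labor force participation rate = 80,160 / 116,180 = 69.00%.

Unemployment rate ≈ 6.29%; labor force participation rate ≈ 69.00%.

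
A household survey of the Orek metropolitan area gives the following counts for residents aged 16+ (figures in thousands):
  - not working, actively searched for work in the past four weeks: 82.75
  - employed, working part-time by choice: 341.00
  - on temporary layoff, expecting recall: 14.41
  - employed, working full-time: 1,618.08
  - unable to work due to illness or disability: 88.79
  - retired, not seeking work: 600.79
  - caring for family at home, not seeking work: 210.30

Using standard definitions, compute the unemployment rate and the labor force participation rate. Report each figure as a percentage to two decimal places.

Unemployment rate ≈ 4.73%; labor force participation rate ≈ 69.56%.

Employed = 341.00 + 1,618.08 = 1,959.08 thousand.
Unemployed = 82.75 + 14.41 = 97.16 thousand (jobless and actively searching, or on temporary layoff).
Labor force = 1,959.08 + 97.16 = 2,056.24 thousand.
Not in labor force = 88.79 + 600.79 + 210.30 = 899.88 thousand (those not working and not actively searching are outside the labor force).
Civilian working-age population = 2,056.24 + 899.88 = 2,956.12 thousand.
Unemployment rate = 97.16 / 2,056.24 = 4.73%.
Labor force participation rate = 2,056.24 / 2,956.12 = 69.56%.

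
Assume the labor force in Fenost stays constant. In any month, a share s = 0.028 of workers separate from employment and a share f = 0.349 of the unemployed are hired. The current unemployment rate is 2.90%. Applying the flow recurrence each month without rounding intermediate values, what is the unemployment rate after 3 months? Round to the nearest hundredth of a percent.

With a fixed labor force, u_{t+1} = u_t + s·(1−u_t) − f·u_t = u_t·(1−s−f) + s.
Here 1−s−f = 0.623 and s = 0.028.
u_1 = 0.029000 × 0.623 + 0.028 = 0.046067.
u_2 = 0.046067 × 0.623 + 0.028 = 0.056700.
u_3 = 0.056700 × 0.623 + 0.028 = 0.063324.

Unemployment rate after three months ≈ 6.33%.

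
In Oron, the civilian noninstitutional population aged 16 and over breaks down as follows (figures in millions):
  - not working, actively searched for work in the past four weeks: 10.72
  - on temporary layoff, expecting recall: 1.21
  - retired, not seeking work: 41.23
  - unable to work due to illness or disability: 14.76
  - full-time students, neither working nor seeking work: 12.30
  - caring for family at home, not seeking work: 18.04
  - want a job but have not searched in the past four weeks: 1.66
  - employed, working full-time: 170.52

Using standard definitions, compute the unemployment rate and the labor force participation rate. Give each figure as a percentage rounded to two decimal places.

Unemployment rate ≈ 6.54%; labor force participation rate ≈ 67.46%.

Employed = 170.52 million.
Unemployed = 10.72 + 1.21 = 11.93 million (jobless and actively searching, or on temporary layoff).
Labor force = 170.52 + 11.93 = 182.45 million.
Not in labor force = 41.23 + 14.76 + 12.30 + 18.04 + 1.66 = 87.99 million (those not working and not actively searching are outside the labor force — including those who want a job but have given up searching).
Civilian working-age population = 182.45 + 87.99 = 270.44 million.
Unemployment rate = 11.93 / 182.45 = 6.54%.
Labor force participation rate = 182.45 / 270.44 = 67.46%.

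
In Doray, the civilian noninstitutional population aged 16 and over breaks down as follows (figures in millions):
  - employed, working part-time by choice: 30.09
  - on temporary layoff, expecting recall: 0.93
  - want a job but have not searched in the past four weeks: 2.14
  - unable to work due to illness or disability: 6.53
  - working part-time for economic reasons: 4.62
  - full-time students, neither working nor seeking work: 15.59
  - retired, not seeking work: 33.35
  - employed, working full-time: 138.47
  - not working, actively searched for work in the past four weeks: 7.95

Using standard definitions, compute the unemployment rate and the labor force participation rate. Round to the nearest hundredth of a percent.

Employed = 30.09 + 4.62 + 138.47 = 173.18 million (anyone who worked, including part-time for economic reasons, counts as employed).
Unemployed = 0.93 + 7.95 = 8.88 million (jobless and actively searching, or on temporary layoff).
Labor force = 173.18 + 8.88 = 182.06 million.
Not in labor force = 2.14 + 6.53 + 15.59 + 33.35 = 57.61 million (those not working and not actively searching are outside the labor force — including those who want a job but have given up searching).
Civilian working-age population = 182.06 + 57.61 = 239.67 million.
Unemployment rate = 8.88 / 182.06 = 4.88%.
Labor force participation rate = 182.06 / 239.67 = 75.96%.

Unemployment rate ≈ 4.88%; labor force participation rate ≈ 75.96%.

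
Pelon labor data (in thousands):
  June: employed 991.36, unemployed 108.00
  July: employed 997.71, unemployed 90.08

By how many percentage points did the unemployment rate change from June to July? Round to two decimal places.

June: labor force = 991.36 + 108.00 = 1,099.36; u = 108.00/1,099.36 = 9.82%.
July: labor force = 997.71 + 90.08 = 1,087.79; u = 90.08/1,087.79 = 8.28%.
Change = 8.28% − 9.82% = −1.54 pp.

The unemployment rate changed by −1.54 percentage points.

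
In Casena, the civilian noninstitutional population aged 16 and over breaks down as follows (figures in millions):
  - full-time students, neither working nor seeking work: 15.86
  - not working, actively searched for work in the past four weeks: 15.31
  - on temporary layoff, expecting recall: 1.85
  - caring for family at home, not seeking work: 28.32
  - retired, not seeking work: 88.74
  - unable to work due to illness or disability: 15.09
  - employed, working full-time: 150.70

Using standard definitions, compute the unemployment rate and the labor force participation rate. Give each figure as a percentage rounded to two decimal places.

Unemployment rate ≈ 10.22%; labor force participation rate ≈ 53.14%.

Employed = 150.70 million.
Unemployed = 15.31 + 1.85 = 17.16 million (jobless and actively searching, or on temporary layoff).
Labor force = 150.70 + 17.16 = 167.86 million.
Not in labor force = 15.86 + 28.32 + 88.74 + 15.09 = 148.01 million (those not working and not actively searching are outside the labor force).
Civilian working-age population = 167.86 + 148.01 = 315.87 million.
Unemployment rate = 17.16 / 167.86 = 10.22%.
Labor force participation rate = 167.86 / 315.87 = 53.14%.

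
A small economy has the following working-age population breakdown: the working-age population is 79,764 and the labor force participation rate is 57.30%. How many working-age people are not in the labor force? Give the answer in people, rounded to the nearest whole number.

Share not in the labor force = 1 − 0.5730 = 0.4270.
Not in labor force = 0.4270 × 79,764 ≈ 34,059.

About 34,059 are not in the labor force.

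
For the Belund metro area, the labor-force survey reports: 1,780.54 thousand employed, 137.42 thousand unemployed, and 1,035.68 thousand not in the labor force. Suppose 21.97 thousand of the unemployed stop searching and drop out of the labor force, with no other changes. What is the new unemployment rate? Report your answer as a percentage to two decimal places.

Initially, labor force = 1,780.54 + 137.42 = 1,917.96 thousand, so u = 137.42/1,917.96 = 7.16%.
After the change, unemployed and labor force both fall by 21.97 → E = 1,780.54, U = 115.45, labor force = 1,895.99 thousand.
New unemployment rate = 115.45 / 1,895.99 = 6.09%.

New unemployment rate ≈ 6.09%.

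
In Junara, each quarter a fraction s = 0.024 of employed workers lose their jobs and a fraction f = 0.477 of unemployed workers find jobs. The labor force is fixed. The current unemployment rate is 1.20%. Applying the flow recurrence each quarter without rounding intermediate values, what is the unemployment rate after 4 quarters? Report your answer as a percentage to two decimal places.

Unemployment rate after four quarters ≈ 4.57%.

With a fixed labor force, u_{t+1} = u_t + s·(1−u_t) − f·u_t = u_t·(1−s−f) + s.
Here 1−s−f = 0.499 and s = 0.024.
u_1 = 0.012000 × 0.499 + 0.024 = 0.029988.
u_2 = 0.029988 × 0.499 + 0.024 = 0.038964.
u_3 = 0.038964 × 0.499 + 0.024 = 0.043443.
u_4 = 0.043443 × 0.499 + 0.024 = 0.045678.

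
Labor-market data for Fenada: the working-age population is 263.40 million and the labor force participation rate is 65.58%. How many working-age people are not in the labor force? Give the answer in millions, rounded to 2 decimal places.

Share not in the labor force = 1 − 0.6558 = 0.3442.
Not in labor force = 0.3442 × 263.40 ≈ 90.66 million.

About 90.66 million are not in the labor force.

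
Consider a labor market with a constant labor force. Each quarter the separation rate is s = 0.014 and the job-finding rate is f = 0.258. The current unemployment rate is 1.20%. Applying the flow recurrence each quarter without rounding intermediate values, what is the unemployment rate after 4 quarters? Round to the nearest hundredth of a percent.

Unemployment rate after four quarters ≈ 4.04%.

With a fixed labor force, u_{t+1} = u_t + s·(1−u_t) − f·u_t = u_t·(1−s−f) + s.
Here 1−s−f = 0.728 and s = 0.014.
u_1 = 0.012000 × 0.728 + 0.014 = 0.022736.
u_2 = 0.022736 × 0.728 + 0.014 = 0.030552.
u_3 = 0.030552 × 0.728 + 0.014 = 0.036242.
u_4 = 0.036242 × 0.728 + 0.014 = 0.040384.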